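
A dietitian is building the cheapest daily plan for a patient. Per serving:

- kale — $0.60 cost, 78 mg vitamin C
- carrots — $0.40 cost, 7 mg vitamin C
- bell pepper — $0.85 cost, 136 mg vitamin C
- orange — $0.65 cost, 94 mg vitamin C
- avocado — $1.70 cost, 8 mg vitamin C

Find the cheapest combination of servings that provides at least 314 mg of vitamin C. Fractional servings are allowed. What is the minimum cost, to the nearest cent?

$1.96

Cost per mg of vitamin C: bell pepper $0.0063, orange $0.0069, kale $0.0077, carrots $0.0571, avocado $0.2125.
With no serving limits, use only bell pepper: 314 mg / 136 mg = 2.309 servings × $0.85 = $1.96.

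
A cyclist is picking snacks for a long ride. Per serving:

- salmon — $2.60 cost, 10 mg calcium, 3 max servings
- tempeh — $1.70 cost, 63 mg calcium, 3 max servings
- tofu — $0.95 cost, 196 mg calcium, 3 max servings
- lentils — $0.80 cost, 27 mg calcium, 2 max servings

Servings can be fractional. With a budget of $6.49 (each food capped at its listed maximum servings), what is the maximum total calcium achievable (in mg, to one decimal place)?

722.9 mg

Calcium per dollar: tofu 206.3, tempeh 37.06, lentils 33.75, salmon 3.846.
Take 3 servings of tofu: spends $2.85, +588.0 mg calcium (running total 588.0 mg).
Take 2.141 servings of tempeh: spends $3.64, +134.9 mg calcium (running total 722.9 mg).
Filling greedily by calcium-per-dollar is optimal for one linear limit, giving 722.9 mg.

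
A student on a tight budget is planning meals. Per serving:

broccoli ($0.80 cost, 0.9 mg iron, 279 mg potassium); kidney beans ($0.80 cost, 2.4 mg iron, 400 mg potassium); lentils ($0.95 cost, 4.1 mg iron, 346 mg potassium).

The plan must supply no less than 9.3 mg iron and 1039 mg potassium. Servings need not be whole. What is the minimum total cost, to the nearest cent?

$2.47

This is a tiny linear program; its minimum lies at a vertex of the feasible set. List the vertices and price them.
broccoli only: max(9.3/0.9, 1039/279) = 10.33 servings → $8.27.
kidney beans only: max(9.3/2.4, 1039/400) = 3.875 servings → $3.10.
lentils only: max(9.3/4.1, 1039/346) = 3.003 servings → $2.85.
broccoli + kidney beans with both targets exact would need a negative amount; discard.
broccoli + lentils with both tight: 1.252 servings and 1.994 servings → $2.90.
kidney beans + lentils with both tight: 1.287 servings and 1.515 servings → $2.47.
Cheapest feasible corner: $2.47.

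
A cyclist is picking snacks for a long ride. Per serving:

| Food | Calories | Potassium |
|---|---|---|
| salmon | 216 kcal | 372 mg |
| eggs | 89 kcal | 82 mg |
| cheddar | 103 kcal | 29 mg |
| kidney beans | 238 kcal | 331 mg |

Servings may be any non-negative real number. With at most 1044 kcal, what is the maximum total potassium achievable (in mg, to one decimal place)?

1798.0 mg

Potassium per kcal: salmon 1.722, kidney beans 1.391, eggs 0.9213, cheddar 0.2816.
With no serving limits, spend the whole calories allowance on salmon: 1044 kcal / 216 kcal × 372 mg = 1798.0 mg.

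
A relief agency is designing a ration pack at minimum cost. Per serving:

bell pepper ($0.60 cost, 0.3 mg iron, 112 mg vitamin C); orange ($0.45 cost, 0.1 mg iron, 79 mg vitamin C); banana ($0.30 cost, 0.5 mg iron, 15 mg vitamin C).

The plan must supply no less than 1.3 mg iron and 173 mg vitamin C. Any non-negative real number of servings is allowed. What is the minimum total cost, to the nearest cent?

$1.33

The cheapest plan sits at a corner of the feasible region — with two constraints it uses at most two foods.
bell pepper only: max(1.3/0.3, 173/112) = 4.333 servings → $2.60.
orange only: max(1.3/0.1, 173/79) = 13 servings → $5.85.
banana only: max(1.3/0.5, 173/15) = 11.53 servings → $3.46.
bell pepper + orange: the both-tight solution has a negative serving — not a feasible corner.
bell pepper + banana with both tight: 1.301 servings and 1.819 servings → $1.33.
orange + banana with both tight: 1.763 servings and 2.247 servings → $1.47.
The minimum over all feasible corners is $1.33.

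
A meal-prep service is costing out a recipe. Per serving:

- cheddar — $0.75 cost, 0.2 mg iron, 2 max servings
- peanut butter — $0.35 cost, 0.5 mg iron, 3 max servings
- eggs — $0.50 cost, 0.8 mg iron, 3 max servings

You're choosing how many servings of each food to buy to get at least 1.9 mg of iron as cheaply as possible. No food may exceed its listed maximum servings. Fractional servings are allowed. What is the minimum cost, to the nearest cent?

Cost per mg of iron: eggs $0.6250, peanut butter $0.7000, cheddar $3.7500.
Take 2.375 servings of eggs: +1.9 mg iron for $1.19 (total $1.19, still need 0.0 mg).
Greedy by cheapest-per-mg is optimal for a single linear constraint, so the minimum cost is $1.19.

$1.19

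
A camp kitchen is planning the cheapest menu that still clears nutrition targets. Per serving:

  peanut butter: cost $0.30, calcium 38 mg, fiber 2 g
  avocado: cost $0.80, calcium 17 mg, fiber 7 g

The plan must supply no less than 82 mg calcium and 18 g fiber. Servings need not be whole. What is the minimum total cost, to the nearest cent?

$2.14

Two binding constraints pin down two serving amounts, so the optimal mix uses at most two foods. The candidates are each food alone (scaled to the tighter of calcium/fiber) and each pair with both constraints tight.
peanut butter only: max(82/38, 18/2) = 9 servings → $2.70.
avocado only: max(82/17, 18/7) = 4.824 servings → $3.86.
peanut butter + avocado with both tight: 1.155 servings and 2.241 servings → $2.14.
The minimum over all feasible corners is $2.14.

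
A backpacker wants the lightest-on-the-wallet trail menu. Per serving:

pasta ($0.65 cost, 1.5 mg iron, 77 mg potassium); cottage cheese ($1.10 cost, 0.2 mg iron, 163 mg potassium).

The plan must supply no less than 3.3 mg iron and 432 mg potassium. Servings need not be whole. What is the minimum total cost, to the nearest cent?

An LP optimum is at a vertex; with two nutrient constraints at most two foods are used. Check each candidate.
pasta only: max(3.3/1.5, 432/77) = 5.61 servings → $3.65.
cottage cheese only: max(3.3/0.2, 432/163) = 16.5 servings → $18.15.
pasta + cottage cheese with both tight: 1.971 servings and 1.719 servings → $3.17.
So the least-cost plan costs $3.17.

$3.17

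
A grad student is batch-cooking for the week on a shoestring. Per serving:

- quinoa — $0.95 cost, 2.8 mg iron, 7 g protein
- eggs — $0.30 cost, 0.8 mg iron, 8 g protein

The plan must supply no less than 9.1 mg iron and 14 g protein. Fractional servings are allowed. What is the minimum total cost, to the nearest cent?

$3.09

Minimising a linear cost over {iron ≥ 9.1, protein ≥ 14, servings ≥ 0} — the optimum is at a vertex, using one or two foods.
quinoa only: max(9.1/2.8, 14/7) = 3.25 servings → $3.09.
eggs only: max(9.1/0.8, 14/8) = 11.38 servings → $3.41.
quinoa + eggs: intersection lies outside the first quadrant.
The minimum over all feasible corners is $3.09.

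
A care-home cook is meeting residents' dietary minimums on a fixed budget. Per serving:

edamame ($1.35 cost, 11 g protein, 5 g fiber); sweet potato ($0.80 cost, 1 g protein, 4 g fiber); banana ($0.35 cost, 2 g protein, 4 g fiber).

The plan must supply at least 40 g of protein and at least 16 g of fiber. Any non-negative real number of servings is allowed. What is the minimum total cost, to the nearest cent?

The cheapest plan sits at a corner of the feasible region — with two constraints it uses at most two foods.
edamame only: max(40/11, 16/5) = 3.636 servings → $4.91.
sweet potato only: max(40/1, 16/4) = 40 servings → $32.00.
banana only: max(40/2, 16/4) = 20 servings → $7.00.
edamame + sweet potato: the both-tight solution has a negative serving — not a feasible corner.
edamame + banana: the both-tight solution has a negative serving — not a feasible corner.
sweet potato + banana: intersection lies outside the first quadrant.
So the least-cost plan costs $4.91.

$4.91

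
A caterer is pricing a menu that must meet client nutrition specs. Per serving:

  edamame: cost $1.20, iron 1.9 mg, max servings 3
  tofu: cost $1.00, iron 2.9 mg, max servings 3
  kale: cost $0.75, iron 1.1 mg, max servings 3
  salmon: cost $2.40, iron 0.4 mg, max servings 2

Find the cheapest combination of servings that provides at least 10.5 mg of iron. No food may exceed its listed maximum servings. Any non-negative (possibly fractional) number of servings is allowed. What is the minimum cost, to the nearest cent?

$4.14

Cost per mg of iron: tofu $0.3448, edamame $0.6316, kale $0.6818, salmon $6.0000.
Take 3 servings of tofu: +8.7 mg iron for $3.00 (total $3.00, still need 1.8 mg).
Take 0.9474 servings of edamame: +1.8 mg iron for $1.14 (total $4.14, still need 0.0 mg).
Greedy by cheapest-per-mg is optimal for a single linear constraint, so the minimum cost is $4.14.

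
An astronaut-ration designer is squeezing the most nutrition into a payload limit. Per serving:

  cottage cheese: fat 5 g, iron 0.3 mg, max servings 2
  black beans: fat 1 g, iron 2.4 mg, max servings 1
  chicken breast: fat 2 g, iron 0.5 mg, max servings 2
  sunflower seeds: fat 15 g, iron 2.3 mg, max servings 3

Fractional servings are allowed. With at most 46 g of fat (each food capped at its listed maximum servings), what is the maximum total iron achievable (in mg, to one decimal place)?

Iron per g fat: black beans 2.4, chicken breast 0.25, sunflower seeds 0.1533, cottage cheese 0.06.
Take 1 serving of black beans: uses 1 g fat, +2.4 mg iron (running total 2.4 mg).
Take 2 servings of chicken breast: uses 4 g fat, +1.0 mg iron (running total 3.4 mg).
Take 2.733 servings of sunflower seeds: uses 41 g fat, +6.3 mg iron (running total 9.7 mg).
Filling greedily by iron-per-g fat is optimal for one linear limit, giving 9.7 mg.

9.7 mg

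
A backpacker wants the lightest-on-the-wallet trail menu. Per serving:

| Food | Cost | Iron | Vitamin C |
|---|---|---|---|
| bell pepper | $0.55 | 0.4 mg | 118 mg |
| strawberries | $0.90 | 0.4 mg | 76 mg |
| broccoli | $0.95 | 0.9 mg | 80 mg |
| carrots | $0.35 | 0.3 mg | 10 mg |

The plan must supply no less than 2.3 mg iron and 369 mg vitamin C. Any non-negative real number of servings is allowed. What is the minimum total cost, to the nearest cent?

$2.68

For a min-cost LP with two ≥-constraints, a basic feasible solution has at most two positive variables.
bell pepper only: max(2.3/0.4, 369/118) = 5.75 servings → $3.16.
strawberries only: max(2.3/0.4, 369/76) = 5.75 servings → $5.17.
broccoli only: max(2.3/0.9, 369/80) = 4.612 servings → $4.38.
carrots only: max(2.3/0.3, 369/10) = 36.9 servings → $12.91.
bell pepper + strawberries: intersection lies outside the first quadrant.
bell pepper + broccoli with both tight: 1.996 servings and 1.668 servings → $2.68.
bell pepper + carrots with both tight: 2.793 servings and 3.943 servings → $2.92.
strawberries + broccoli with both tight: 4.069 servings and 0.7473 servings → $4.37.
strawberries + carrots with both tight: 4.665 servings and 1.447 servings → $4.70.
broccoli + carrots: the both-tight solution has a negative serving — not a feasible corner.
The minimum over all feasible corners is $2.68.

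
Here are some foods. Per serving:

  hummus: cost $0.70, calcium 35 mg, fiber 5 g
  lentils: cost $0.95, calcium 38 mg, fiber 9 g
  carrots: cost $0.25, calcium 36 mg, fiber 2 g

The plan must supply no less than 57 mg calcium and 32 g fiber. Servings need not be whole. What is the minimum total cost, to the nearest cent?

This is a tiny linear program; its minimum lies at a vertex of the feasible set. List the vertices and price them.
hummus only: max(57/35, 32/5) = 6.4 servings → $4.48.
lentils only: max(57/38, 32/9) = 3.556 servings → $3.38.
carrots only: max(57/36, 32/2) = 16 servings → $4.00.
hummus + lentils: the both-tight solution has a negative serving — not a feasible corner.
hummus + carrots: intersection lies outside the first quadrant.
lentils + carrots: intersection lies outside the first quadrant.
So the least-cost plan costs $3.38.

$3.38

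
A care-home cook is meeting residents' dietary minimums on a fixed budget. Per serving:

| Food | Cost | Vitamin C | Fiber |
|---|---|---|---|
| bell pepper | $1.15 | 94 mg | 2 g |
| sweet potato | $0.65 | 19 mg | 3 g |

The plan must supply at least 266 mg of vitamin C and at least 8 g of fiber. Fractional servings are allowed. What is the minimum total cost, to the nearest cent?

Two binding constraints pin down two serving amounts, so the optimal mix uses at most two foods. The candidates are each food alone (scaled to the tighter of vitamin C/fiber) and each pair with both constraints tight.
bell pepper only: max(266/94, 8/2) = 4 servings → $4.60.
sweet potato only: max(266/19, 8/3) = 14 servings → $9.10.
bell pepper + sweet potato with both tight: 2.648 servings and 0.9016 servings → $3.63.
The minimum over all feasible corners is $3.63.

$3.63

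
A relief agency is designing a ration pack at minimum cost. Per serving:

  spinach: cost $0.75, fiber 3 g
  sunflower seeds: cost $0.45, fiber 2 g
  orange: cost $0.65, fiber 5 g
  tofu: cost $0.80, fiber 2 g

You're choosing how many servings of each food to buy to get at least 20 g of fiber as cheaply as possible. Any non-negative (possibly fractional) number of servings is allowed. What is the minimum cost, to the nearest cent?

$2.60

Cost per g of fiber: orange $0.1300, sunflower seeds $0.2250, spinach $0.2500, tofu $0.4000.
With no serving limits, use only orange: 20 g / 5 g = 4 servings × $0.65 = $2.60.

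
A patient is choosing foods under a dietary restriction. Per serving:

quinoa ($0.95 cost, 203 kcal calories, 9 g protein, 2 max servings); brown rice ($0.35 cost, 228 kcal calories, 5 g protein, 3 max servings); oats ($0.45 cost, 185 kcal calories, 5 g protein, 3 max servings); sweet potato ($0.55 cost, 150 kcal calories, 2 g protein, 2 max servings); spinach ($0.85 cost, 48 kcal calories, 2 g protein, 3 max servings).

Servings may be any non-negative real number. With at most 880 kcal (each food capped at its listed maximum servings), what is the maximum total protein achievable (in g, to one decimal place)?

32.9 g

Protein per kcal: quinoa 0.04433, spinach 0.04167, oats 0.02703, brown rice 0.02193, sweet potato 0.01333.
Take 2 servings of quinoa: uses 406 kcal, +18.0 g protein (running total 18.0 g).
Take 3 servings of spinach: uses 144 kcal, +6.0 g protein (running total 24.0 g).
Take 1.784 servings of oats: uses 330 kcal, +8.9 g protein (running total 32.9 g).
Filling greedily by protein-per-kcal is optimal for one linear limit, giving 32.9 g.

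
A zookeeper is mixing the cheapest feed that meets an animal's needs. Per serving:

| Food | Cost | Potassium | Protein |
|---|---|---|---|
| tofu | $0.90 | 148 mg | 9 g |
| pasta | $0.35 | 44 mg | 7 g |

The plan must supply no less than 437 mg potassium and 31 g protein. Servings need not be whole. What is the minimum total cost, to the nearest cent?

At the optimum either one food covers both requirements or two foods hit both targets exactly; no other combination can be cheaper.
tofu only: max(437/148, 31/9) = 3.444 servings → $3.10.
pasta only: max(437/44, 31/7) = 9.932 servings → $3.48.
tofu + pasta with both tight: 2.648 servings and 1.023 servings → $2.74.
So the least-cost plan costs $2.74.

$2.74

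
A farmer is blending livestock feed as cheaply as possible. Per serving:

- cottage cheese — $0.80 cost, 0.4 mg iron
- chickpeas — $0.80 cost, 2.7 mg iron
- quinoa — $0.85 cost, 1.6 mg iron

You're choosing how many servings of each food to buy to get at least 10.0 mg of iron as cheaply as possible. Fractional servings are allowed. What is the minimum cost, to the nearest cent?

Cost per mg of iron: chickpeas $0.2963, quinoa $0.5312, cottage cheese $2.0000.
With no serving limits, use only chickpeas: 10.0 mg / 2.7 mg = 3.704 servings × $0.80 = $2.96.

$2.96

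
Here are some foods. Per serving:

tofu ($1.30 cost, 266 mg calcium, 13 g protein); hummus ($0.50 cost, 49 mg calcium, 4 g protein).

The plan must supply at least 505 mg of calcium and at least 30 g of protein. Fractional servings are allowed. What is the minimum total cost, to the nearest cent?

$3.00

This is a tiny linear program; its minimum lies at a vertex of the feasible set. List the vertices and price them.
tofu only: max(505/266, 30/13) = 2.308 servings → $3.00.
hummus only: max(505/49, 30/4) = 10.31 servings → $5.15.
tofu + hummus with both tight: 1.288 servings and 3.314 servings → $3.33.
The minimum over all feasible corners is $3.00.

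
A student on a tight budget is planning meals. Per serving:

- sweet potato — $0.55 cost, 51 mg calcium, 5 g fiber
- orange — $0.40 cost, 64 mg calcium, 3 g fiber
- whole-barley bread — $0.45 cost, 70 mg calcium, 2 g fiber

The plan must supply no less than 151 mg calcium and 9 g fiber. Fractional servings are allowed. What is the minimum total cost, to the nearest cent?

Compare the cost at each extreme point of the feasible region.
sweet potato only: max(151/51, 9/5) = 2.961 servings → $1.63.
orange only: max(151/64, 9/3) = 3 servings → $1.20.
whole-barley bread only: max(151/70, 9/2) = 4.5 servings → $2.02.
sweet potato + orange with both tight: 0.7365 servings and 1.772 servings → $1.11.
sweet potato + whole-barley bread with both tight: 1.323 servings and 1.194 servings → $1.26.
orange + whole-barley bread with both targets exact would need a negative amount; discard.
So the least-cost plan costs $1.11.

$1.11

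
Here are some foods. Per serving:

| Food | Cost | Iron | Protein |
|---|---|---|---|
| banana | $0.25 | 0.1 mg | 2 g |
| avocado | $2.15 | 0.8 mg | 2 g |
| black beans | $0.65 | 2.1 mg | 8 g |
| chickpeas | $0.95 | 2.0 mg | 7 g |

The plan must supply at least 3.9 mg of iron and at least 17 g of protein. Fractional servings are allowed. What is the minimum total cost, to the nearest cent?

With two linear requirements the optimum uses one or two foods; enumerate the corners.
banana only: max(3.9/0.1, 17/2) = 39 servings → $9.75.
avocado only: max(3.9/0.8, 17/2) = 8.5 servings → $18.27.
black beans only: max(3.9/2.1, 17/8) = 2.125 servings → $1.38.
chickpeas only: max(3.9/2.0, 17/7) = 2.429 servings → $2.31.
banana + avocado with both tight: 4.143 servings and 4.357 servings → $10.40.
banana + black beans with both tight: 1.324 servings and 1.794 servings → $1.50.
banana + chickpeas with both tight: 2.03 servings and 1.848 servings → $2.26.
avocado + black beans: intersection lies outside the first quadrant.
avocado + chickpeas with both targets exact would need a negative amount; discard.
black beans + chickpeas: intersection lies outside the first quadrant.
So the least-cost plan costs $1.38.

$1.38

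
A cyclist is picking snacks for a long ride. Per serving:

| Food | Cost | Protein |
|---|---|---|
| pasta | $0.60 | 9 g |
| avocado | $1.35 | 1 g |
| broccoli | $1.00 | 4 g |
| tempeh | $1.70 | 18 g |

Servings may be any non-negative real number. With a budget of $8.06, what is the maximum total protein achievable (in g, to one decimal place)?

120.9 g

Protein per dollar: pasta 15, tempeh 10.59, broccoli 4, avocado 0.7407.
With no serving limits, spend the whole cost allowance on pasta: $8.06 / $0.60 × 9 g = 120.9 g.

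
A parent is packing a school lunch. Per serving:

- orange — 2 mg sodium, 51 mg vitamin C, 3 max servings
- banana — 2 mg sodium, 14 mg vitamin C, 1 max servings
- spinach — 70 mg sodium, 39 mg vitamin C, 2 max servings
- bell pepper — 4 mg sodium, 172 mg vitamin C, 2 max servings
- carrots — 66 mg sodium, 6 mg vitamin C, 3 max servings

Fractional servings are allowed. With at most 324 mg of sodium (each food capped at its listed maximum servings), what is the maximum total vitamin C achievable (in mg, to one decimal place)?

Vitamin C per mg sodium: bell pepper 43, orange 25.5, banana 7, spinach 0.5571, carrots 0.09091.
Take 2 servings of bell pepper: uses 8 mg sodium, +344.0 mg vitamin C (running total 344.0 mg).
Take 3 servings of orange: uses 6 mg sodium, +153.0 mg vitamin C (running total 497.0 mg).
Take 1 serving of banana: uses 2 mg sodium, +14.0 mg vitamin C (running total 511.0 mg).
Take 2 servings of spinach: uses 140 mg sodium, +78.0 mg vitamin C (running total 589.0 mg).
Take 2.545 servings of carrots: uses 168 mg sodium, +15.3 mg vitamin C (running total 604.3 mg).
Greedy by best ratio exhausts the sodium allowance optimally: 604.3 mg.

604.3 mg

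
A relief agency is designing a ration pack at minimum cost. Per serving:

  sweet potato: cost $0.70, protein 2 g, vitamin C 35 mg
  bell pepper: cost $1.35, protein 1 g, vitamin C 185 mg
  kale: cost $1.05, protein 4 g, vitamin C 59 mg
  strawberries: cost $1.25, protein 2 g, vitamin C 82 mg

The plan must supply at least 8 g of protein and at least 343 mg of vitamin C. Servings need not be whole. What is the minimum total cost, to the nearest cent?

sweet potato only: max(8/2, 343/35) = 9.8 servings → $6.86.
bell pepper only: max(8/1, 343/185) = 8 servings → $10.80.
kale only: max(8/4, 343/59) = 5.814 servings → $6.10.
strawberries only: max(8/2, 343/82) = 4.183 servings → $5.23.
sweet potato + bell pepper with both tight: 3.394 servings and 1.212 servings → $4.01.
sweet potato + kale: the both-tight solution has a negative serving — not a feasible corner.
sweet potato + strawberries with both targets exact would need a negative amount; discard.
bell pepper + kale with both tight: 1.322 servings and 1.67 servings → $3.54.
bell pepper + strawberries with both tight: 0.1042 servings and 3.948 servings → $5.08.
kale + strawberries: the both-tight solution has a negative serving — not a feasible corner.
The minimum over all feasible corners is $3.54.

$3.54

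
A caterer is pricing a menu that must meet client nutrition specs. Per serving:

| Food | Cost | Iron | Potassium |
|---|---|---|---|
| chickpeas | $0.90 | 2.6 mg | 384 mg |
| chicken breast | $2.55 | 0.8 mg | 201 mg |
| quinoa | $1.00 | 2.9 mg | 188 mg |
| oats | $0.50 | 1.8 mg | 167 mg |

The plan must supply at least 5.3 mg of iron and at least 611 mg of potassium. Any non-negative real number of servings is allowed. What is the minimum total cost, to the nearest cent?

$1.62

Compare the cost at each extreme point of the feasible region.
chickpeas only: max(5.3/2.6, 611/384) = 2.038 servings → $1.83.
chicken breast only: max(5.3/0.8, 611/201) = 6.625 servings → $16.89.
quinoa only: max(5.3/2.9, 611/188) = 3.25 servings → $3.25.
oats only: max(5.3/1.8, 611/167) = 3.659 servings → $1.83.
chickpeas + chicken breast: the both-tight solution has a negative serving — not a feasible corner.
chickpeas + quinoa with both tight: 1.241 servings and 0.7148 servings → $1.83.
chickpeas + oats with both tight: 0.8354 servings and 1.738 servings → $1.62.
chicken breast + quinoa with both tight: 1.793 servings and 1.333 servings → $5.91.
chicken breast + oats with both tight: 0.9408 servings and 2.526 servings → $3.66.
quinoa + oats: the both-tight solution has a negative serving — not a feasible corner.
The minimum over all feasible corners is $1.62.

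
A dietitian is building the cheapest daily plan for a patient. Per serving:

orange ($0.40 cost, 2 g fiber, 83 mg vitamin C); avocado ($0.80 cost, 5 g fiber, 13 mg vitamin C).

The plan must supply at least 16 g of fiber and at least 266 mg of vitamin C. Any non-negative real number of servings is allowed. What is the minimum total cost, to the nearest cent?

$2.79

A basic optimal solution has at most two foods positive. Try each food alone and each pair with both targets met exactly.
orange only: max(16/2, 266/83) = 8 servings → $3.20.
avocado only: max(16/5, 266/13) = 20.46 servings → $16.37.
orange + avocado with both tight: 2.884 servings and 2.046 servings → $2.79.
Cheapest feasible corner: $2.79.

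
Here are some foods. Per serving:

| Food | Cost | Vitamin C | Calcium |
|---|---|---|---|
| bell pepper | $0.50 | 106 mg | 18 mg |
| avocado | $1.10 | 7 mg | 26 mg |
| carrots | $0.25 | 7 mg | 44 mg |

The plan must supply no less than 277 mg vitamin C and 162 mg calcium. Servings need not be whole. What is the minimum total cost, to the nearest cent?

For a min-cost LP with two ≥-constraints, a basic feasible solution has at most two positive variables.
bell pepper only: max(277/106, 162/18) = 9 servings → $4.50.
avocado only: max(277/7, 162/26) = 39.57 servings → $43.53.
carrots only: max(277/7, 162/44) = 39.57 servings → $9.89.
bell pepper + avocado with both tight: 2.307 servings and 4.633 servings → $6.25.
bell pepper + carrots with both tight: 2.436 servings and 2.685 servings → $1.89.
avocado + carrots with both targets exact would need a negative amount; discard.
Cheapest feasible corner: $1.89.

$1.89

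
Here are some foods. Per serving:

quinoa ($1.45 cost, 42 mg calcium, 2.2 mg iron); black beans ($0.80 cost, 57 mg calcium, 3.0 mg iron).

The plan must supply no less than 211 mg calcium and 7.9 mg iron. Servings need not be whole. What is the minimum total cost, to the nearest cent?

A basic optimal solution has at most two foods positive. Try each food alone and each pair with both targets met exactly.
quinoa only: max(211/42, 7.9/2.2) = 5.024 servings → $7.28.
black beans only: max(211/57, 7.9/3.0) = 3.702 servings → $2.96.
quinoa + black beans with both targets exact would need a negative amount; discard.
So the least-cost plan costs $2.96.

$2.96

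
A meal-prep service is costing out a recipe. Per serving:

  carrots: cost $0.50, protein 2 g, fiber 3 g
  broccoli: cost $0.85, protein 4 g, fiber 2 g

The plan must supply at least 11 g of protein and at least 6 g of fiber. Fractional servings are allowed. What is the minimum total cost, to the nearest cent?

$2.36

Check every corner: each single food scaled to meet both minima, and each pair solved so both constraints bind.
carrots only: max(11/2, 6/3) = 5.5 servings → $2.75.
broccoli only: max(11/4, 6/2) = 3 servings → $2.55.
carrots + broccoli with both tight: 0.25 servings and 2.625 servings → $2.36.
So the least-cost plan costs $2.36.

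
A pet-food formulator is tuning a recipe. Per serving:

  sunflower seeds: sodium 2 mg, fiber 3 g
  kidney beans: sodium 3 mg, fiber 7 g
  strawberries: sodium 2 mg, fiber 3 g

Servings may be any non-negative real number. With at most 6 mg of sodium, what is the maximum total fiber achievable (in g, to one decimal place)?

Fiber per mg sodium: kidney beans 2.333, sunflower seeds 1.5, strawberries 1.5.
With no serving limits, spend the whole sodium allowance on kidney beans: 6 mg / 3 mg × 7 g = 14.0 g.

14.0 g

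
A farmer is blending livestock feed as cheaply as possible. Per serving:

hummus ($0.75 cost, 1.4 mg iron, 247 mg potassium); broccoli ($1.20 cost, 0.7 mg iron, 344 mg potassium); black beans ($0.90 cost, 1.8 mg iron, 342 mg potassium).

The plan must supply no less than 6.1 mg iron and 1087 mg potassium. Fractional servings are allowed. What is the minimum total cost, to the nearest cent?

$3.05

With two linear requirements the optimum uses one or two foods; enumerate the corners.
hummus only: max(6.1/1.4, 1087/247) = 4.401 servings → $3.30.
broccoli only: max(6.1/0.7, 1087/344) = 8.714 servings → $10.46.
black beans only: max(6.1/1.8, 1087/342) = 3.389 servings → $3.05.
hummus + broccoli with both tight: 4.333 servings and 0.04891 servings → $3.31.
hummus + black beans with both tight: 3.789 servings and 0.4415 servings → $3.24.
broccoli + black beans: the both-tight solution has a negative serving — not a feasible corner.
The minimum over all feasible corners is $3.05.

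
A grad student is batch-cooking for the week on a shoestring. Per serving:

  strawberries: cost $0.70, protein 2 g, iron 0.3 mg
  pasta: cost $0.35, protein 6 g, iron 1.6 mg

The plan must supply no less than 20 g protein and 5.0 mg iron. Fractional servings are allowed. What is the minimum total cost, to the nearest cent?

For a min-cost LP with two ≥-constraints, a basic feasible solution has at most two positive variables.
strawberries only: max(20/2, 5.0/0.3) = 16.67 servings → $11.67.
pasta only: max(20/6, 5.0/1.6) = 3.333 servings → $1.17.
strawberries + pasta with both tight: 1.429 servings and 2.857 servings → $2.00.
So the least-cost plan costs $1.17.

$1.17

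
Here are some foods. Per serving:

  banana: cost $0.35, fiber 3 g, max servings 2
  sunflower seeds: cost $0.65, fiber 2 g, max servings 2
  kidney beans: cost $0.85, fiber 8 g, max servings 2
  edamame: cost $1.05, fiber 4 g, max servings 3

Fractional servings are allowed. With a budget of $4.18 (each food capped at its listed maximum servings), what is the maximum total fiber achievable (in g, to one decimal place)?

Fiber per dollar: kidney beans 9.412, banana 8.571, edamame 3.81, sunflower seeds 3.077.
Take 2 servings of kidney beans: spends $1.70, +16.0 g fiber (running total 16.0 g).
Take 2 servings of banana: spends $0.70, +6.0 g fiber (running total 22.0 g).
Take 1.695 servings of edamame: spends $1.78, +6.8 g fiber (running total 28.8 g).
Greedy by best ratio exhausts the cost allowance optimally: 28.8 g.

28.8 g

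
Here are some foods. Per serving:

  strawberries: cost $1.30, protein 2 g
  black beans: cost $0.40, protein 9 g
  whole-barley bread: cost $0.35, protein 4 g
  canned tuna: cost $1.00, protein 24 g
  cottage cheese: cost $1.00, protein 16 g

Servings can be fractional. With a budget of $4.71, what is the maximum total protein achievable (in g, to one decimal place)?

113.0 g

Protein per dollar: canned tuna 24, black beans 22.5, cottage cheese 16, whole-barley bread 11.43, strawberries 1.538.
With no serving limits, spend the whole cost allowance on canned tuna: $4.71 / $1.00 × 24 g = 113.0 g.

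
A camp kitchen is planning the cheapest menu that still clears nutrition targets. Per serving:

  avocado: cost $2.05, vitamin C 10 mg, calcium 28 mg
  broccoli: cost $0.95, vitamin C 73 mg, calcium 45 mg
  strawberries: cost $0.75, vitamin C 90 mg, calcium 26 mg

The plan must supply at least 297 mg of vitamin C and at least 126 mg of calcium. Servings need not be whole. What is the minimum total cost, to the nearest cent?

Two binding constraints pin down two serving amounts, so the optimal mix uses at most two foods. The candidates are each food alone (scaled to the tighter of vitamin C/calcium) and each pair with both constraints tight.
avocado only: max(297/10, 126/28) = 29.7 servings → $60.88.
broccoli only: max(297/73, 126/45) = 4.068 servings → $3.87.
strawberries only: max(297/90, 126/26) = 4.846 servings → $3.63.
avocado + broccoli: the both-tight solution has a negative serving — not a feasible corner.
avocado + strawberries with both tight: 1.601 servings and 3.122 servings → $5.62.
broccoli + strawberries with both tight: 1.681 servings and 1.936 servings → $3.05.
The minimum over all feasible corners is $3.05.

$3.05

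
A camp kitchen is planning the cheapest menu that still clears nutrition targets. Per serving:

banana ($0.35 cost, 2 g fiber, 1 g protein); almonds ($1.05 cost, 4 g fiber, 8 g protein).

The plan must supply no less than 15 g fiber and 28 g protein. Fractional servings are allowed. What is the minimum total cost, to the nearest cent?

An LP optimum is at a vertex; with two nutrient constraints at most two foods are used. Check each candidate.
banana only: max(15/2, 28/1) = 28 servings → $9.80.
almonds only: max(15/4, 28/8) = 3.75 servings → $3.94.
banana + almonds with both tight: 0.6667 servings and 3.417 servings → $3.82.
The minimum over all feasible corners is $3.82.

$3.82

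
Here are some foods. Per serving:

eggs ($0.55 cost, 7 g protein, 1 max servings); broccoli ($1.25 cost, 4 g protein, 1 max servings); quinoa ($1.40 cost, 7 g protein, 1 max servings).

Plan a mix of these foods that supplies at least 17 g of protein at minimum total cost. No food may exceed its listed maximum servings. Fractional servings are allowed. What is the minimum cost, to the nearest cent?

$2.89

Cost per g of protein: eggs $0.0786, quinoa $0.2000, broccoli $0.3125.
Take 1 serving of eggs: +7.0 g protein for $0.55 (total $0.55, still need 10.0 g).
Take 1 serving of quinoa: +7.0 g protein for $1.40 (total $1.95, still need 3.0 g).
Take 0.75 servings of broccoli: +3.0 g protein for $0.94 (total $2.89, still need 0.0 g).
Filling from the cheapest source first is optimal under one linear minimum: $2.89.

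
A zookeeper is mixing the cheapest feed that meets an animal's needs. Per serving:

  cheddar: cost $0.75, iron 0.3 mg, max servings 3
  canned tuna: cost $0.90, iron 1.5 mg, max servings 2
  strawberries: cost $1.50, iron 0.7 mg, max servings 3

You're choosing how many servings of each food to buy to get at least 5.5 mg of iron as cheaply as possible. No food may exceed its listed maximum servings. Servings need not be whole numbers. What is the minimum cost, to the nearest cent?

Cost per mg of iron: canned tuna $0.6000, strawberries $2.1429, cheddar $2.5000.
Take 2 servings of canned tuna: +3.0 mg iron for $1.80 (total $1.80, still need 2.5 mg).
Take 3 servings of strawberries: +2.1 mg iron for $4.50 (total $6.30, still need 0.4 mg).
Take 1.333 servings of cheddar: +0.4 mg iron for $1.00 (total $7.30, still need 0.0 mg).
Greedy by cheapest-per-mg is optimal for a single linear constraint, so the minimum cost is $7.30.

$7.30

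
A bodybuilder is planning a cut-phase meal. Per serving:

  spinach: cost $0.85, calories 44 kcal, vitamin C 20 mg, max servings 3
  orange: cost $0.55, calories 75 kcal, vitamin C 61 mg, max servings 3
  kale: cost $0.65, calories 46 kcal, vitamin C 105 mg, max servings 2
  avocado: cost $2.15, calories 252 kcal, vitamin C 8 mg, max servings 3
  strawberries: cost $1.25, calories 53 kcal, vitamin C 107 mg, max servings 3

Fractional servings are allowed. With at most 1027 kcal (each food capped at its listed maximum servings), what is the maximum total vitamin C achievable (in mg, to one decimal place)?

Vitamin C per kcal: kale 2.283, strawberries 2.019, orange 0.8133, spinach 0.4545, avocado 0.03175.
Take 2 servings of kale: uses 92 kcal, +210.0 mg vitamin C (running total 210.0 mg).
Take 3 servings of strawberries: uses 159 kcal, +321.0 mg vitamin C (running total 531.0 mg).
Take 3 servings of orange: uses 225 kcal, +183.0 mg vitamin C (running total 714.0 mg).
Take 3 servings of spinach: uses 132 kcal, +60.0 mg vitamin C (running total 774.0 mg).
Take 1.663 servings of avocado: uses 419 kcal, +13.3 mg vitamin C (running total 787.3 mg).
Filling greedily by vitamin C-per-kcal is optimal for one linear limit, giving 787.3 mg.

787.3 mg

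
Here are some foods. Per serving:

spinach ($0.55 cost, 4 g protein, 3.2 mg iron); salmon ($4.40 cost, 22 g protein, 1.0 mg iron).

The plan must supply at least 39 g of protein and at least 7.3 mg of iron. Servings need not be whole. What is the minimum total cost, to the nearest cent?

For a min-cost LP with two ≥-constraints, a basic feasible solution has at most two positive variables.
spinach only: max(39/4, 7.3/3.2) = 9.75 servings → $5.36.
salmon only: max(39/22, 7.3/1.0) = 7.3 servings → $32.12.
spinach + salmon with both tight: 1.831 servings and 1.44 servings → $7.34.
Cheapest feasible corner: $5.36.

$5.36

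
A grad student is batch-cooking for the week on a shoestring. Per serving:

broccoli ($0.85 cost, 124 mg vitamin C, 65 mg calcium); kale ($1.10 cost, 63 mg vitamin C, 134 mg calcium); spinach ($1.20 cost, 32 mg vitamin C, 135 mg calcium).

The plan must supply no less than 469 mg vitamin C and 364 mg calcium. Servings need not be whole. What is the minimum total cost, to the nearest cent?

$4.00

For a min-cost LP with two ≥-constraints, a basic feasible solution has at most two positive variables.
broccoli only: max(469/124, 364/65) = 5.6 servings → $4.76.
kale only: max(469/63, 364/134) = 7.444 servings → $8.19.
spinach only: max(469/32, 364/135) = 14.66 servings → $17.59.
broccoli + kale with both tight: 3.188 servings and 1.17 servings → $4.00.
broccoli + spinach with both tight: 3.524 servings and 0.9994 servings → $4.19.
kale + spinach with both targets exact would need a negative amount; discard.
So the least-cost plan costs $4.00.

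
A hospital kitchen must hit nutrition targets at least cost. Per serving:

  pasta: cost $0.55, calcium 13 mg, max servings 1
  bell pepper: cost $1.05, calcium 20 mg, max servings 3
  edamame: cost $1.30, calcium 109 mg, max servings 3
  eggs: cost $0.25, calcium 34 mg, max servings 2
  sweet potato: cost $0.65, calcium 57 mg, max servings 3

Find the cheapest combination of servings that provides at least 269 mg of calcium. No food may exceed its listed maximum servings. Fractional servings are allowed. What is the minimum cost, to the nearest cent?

$2.81

Cost per mg of calcium: eggs $0.0074, sweet potato $0.0114, edamame $0.0119, pasta $0.0423, bell pepper $0.0525.
Take 2 servings of eggs: +68.0 mg calcium for $0.50 (total $0.50, still need 201.0 mg).
Take 3 servings of sweet potato: +171.0 mg calcium for $1.95 (total $2.45, still need 30.0 mg).
Take 0.2752 servings of edamame: +30.0 mg calcium for $0.36 (total $2.81, still need 0.0 mg).
Filling from the cheapest source first is optimal under one linear minimum: $2.81.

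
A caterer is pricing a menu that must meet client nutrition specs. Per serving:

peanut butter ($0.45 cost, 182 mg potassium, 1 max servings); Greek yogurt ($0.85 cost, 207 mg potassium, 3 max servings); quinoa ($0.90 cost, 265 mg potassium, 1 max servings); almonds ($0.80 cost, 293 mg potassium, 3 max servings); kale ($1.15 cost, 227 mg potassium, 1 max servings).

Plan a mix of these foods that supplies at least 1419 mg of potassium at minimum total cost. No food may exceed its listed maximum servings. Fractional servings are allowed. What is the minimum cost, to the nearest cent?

$4.13

Cost per mg of potassium: peanut butter $0.0025, almonds $0.0027, quinoa $0.0034, Greek yogurt $0.0041, kale $0.0051.
Take 1 serving of peanut butter: +182.0 mg potassium for $0.45 (total $0.45, still need 1237.0 mg).
Take 3 servings of almonds: +879.0 mg potassium for $2.40 (total $2.85, still need 358.0 mg).
Take 1 serving of quinoa: +265.0 mg potassium for $0.90 (total $3.75, still need 93.0 mg).
Take 0.4493 servings of Greek yogurt: +93.0 mg potassium for $0.38 (total $4.13, still need 0.0 mg).
Greedy by cheapest-per-mg is optimal for a single linear constraint, so the minimum cost is $4.13.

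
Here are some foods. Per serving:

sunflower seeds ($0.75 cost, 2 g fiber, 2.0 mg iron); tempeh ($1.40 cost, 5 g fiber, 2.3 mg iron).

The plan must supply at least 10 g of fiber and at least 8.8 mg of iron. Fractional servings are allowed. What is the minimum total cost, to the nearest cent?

$3.54

This is a tiny linear program; its minimum lies at a vertex of the feasible set. List the vertices and price them.
sunflower seeds only: max(10/2, 8.8/2.0) = 5 servings → $3.75.
tempeh only: max(10/5, 8.8/2.3) = 3.826 servings → $5.36.
sunflower seeds + tempeh with both tight: 3.889 servings and 0.4444 servings → $3.54.
The minimum over all feasible corners is $3.54.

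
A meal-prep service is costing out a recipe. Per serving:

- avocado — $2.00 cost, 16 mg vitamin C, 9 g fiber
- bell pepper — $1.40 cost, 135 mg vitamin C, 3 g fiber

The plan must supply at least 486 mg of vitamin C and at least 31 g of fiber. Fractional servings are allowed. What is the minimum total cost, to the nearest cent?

$9.33

Check every corner: each single food scaled to meet both minima, and each pair solved so both constraints bind.
avocado only: max(486/16, 31/9) = 30.38 servings → $60.75.
bell pepper only: max(486/135, 31/3) = 10.33 servings → $14.47.
avocado + bell pepper with both tight: 2.337 servings and 3.323 servings → $9.33.
The minimum over all feasible corners is $9.33.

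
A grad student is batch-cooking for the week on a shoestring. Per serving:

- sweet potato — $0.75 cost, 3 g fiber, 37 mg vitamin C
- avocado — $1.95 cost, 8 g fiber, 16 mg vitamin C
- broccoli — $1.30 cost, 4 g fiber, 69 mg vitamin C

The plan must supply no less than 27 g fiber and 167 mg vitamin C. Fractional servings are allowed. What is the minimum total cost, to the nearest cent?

$6.65

Check every corner: each single food scaled to meet both minima, and each pair solved so both constraints bind.
sweet potato only: max(27/3, 167/37) = 9 servings → $6.75.
avocado only: max(27/8, 167/16) = 10.44 servings → $20.35.
broccoli only: max(27/4, 167/69) = 6.75 servings → $8.78.
sweet potato + avocado with both tight: 3.645 servings and 2.008 servings → $6.65.
sweet potato + broccoli: the both-tight solution has a negative serving — not a feasible corner.
avocado + broccoli with both tight: 2.449 servings and 1.852 servings → $7.18.
The minimum over all feasible corners is $6.65.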